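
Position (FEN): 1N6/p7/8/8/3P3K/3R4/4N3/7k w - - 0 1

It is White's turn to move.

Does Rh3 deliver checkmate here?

After Rh3: black king on h1; in check: yes, from the white rook on h3.
Black has 1 legal reply: Kg2.
In check but a legal move exists → not checkmate.

no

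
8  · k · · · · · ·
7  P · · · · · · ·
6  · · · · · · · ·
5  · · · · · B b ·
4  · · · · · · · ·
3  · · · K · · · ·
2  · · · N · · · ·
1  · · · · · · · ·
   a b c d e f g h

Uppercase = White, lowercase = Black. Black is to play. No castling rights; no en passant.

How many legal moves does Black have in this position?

Black to move; king on b8.
In check: yes, from the white pawn on a7.
Legal moves: Ka8, Kc7, Kb7, Kxa7.
Count: 4.

4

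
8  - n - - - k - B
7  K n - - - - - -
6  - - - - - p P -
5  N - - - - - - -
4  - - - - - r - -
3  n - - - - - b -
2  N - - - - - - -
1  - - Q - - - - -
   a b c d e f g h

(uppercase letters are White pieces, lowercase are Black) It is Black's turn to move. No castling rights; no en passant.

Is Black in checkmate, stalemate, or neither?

neither

Black to move; black king on f8.
In check: no.
Legal moves for Black include: Kg8, Ke8, Ke7, Nd7, Nc6+, Na6, Nd8, Nd6, Nc5, Nxa5, Rf5, Rh4, Rg4, Re4, Rd4, Rc4, Rb4, Ra4, ... (list truncated; more exist).
Black has legal moves and is not in check → neither.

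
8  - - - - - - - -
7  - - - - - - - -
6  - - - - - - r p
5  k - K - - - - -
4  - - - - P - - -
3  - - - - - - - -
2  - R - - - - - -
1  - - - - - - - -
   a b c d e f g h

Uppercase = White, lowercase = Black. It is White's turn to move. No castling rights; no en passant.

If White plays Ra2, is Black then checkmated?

yes

After Ra2: black king on a5; in check: yes, from the white rook on a2.
King squares — a4: attacked by Ra2; b4: attacked by Kc5; b5: attacked by Kc5; a6: attacked by Ra2; b6: attacked by Kc5.
Black has no legal moves → checkmate.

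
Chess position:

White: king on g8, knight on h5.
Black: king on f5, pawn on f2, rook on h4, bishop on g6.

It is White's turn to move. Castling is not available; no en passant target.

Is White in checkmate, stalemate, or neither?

White to move; white king on g8.
In check: no.
Legal moves for White: Kh8, Kf8, Kg7, Ng7+, Nf6, Nf4, Ng3+.
White has 7 legal moves and is not in check → neither.

neither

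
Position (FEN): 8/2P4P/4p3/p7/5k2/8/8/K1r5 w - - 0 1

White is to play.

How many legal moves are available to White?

2

White to move; king on a1.
In check: yes, from the black rook on c1.
Legal moves: Kb2, Ka2.
Count: 2.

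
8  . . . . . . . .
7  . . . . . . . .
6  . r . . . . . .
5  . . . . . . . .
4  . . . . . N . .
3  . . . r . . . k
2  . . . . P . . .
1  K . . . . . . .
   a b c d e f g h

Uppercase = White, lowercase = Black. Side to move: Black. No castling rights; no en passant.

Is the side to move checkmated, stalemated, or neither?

Black to move; black king on h3.
In check: yes, from the white knight on f4.
King squares — g2: attacked by Nf4; h2: available; g3: available; g4: available; h4: available.
Legal moves for Black: Kh4, Kg4, Kg3, Kh2.
Black is in check but has 4 legal moves → neither.

neither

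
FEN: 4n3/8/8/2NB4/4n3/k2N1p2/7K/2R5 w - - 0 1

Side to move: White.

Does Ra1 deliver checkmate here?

yes

After Ra1: black king on a3; in check: yes, from the white rook on a1.
King squares — a2: attacked by Ra1; b2: attacked by Nd3; b3: attacked by Nc5; a4: attacked by Ra1; b4: attacked by Nd3.
Black has no legal moves → checkmate.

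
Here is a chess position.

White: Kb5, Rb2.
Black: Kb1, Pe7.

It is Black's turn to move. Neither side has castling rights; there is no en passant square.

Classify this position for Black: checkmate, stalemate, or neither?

Black to move; black king on b1.
In check: yes, from the white rook on b2.
King squares — a1: available; c1: available; a2: attacked by Rb2; b2: available; c2: attacked by Rb2.
Legal moves for Black: Kxb2, Kc1, Ka1.
Black is in check but has 3 legal moves → neither.

neither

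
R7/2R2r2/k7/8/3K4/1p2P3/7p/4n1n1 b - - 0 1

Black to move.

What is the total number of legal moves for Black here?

2

Black to move; king on a6.
In check: yes, from the white rook on a8.
Legal moves: Kb6, Kb5.
Count: 2.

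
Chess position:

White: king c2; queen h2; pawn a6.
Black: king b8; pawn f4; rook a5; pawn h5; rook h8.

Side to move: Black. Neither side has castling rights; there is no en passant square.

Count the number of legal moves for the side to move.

23

Black to move; king on b8.
In check: no.
Legal moves: Rg8, Rf8, Re8, Rd8, Rc8+, Rh7, Rh6, Kc8, Ka8, Kc7, Ka7, Rxa6, Rg5, Rf5, Re5, Rd5, Rc5+, Rb5, Ra4, Ra3, Ra2+, Ra1, h4.
Count: 23.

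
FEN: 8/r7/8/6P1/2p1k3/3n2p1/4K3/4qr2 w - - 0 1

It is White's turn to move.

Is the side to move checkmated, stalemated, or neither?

checkmate

White to move; white king on e2.
In check: yes, from the black queen on e1.
King squares — d1: attacked by Qe1; e1: attacked by Rf1; f1: attacked by Qe1; d2: attacked by Qe1; f2: attacked by Qe1; d3: attacked by Pc4; e3: attacked by Qe1; f3: attacked by Rf1.
Legal moves for White: none.
In check with no legal moves → checkmate.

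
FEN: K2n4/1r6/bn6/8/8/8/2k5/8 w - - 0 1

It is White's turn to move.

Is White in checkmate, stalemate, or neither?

White to move; white king on a8.
In check: yes, from the black knight on b6.
King squares — a7: attacked by Rb7; b7: attacked by Ba6; b8: attacked by Rb7.
Legal moves for White: none.
In check with no legal moves → checkmate.

checkmate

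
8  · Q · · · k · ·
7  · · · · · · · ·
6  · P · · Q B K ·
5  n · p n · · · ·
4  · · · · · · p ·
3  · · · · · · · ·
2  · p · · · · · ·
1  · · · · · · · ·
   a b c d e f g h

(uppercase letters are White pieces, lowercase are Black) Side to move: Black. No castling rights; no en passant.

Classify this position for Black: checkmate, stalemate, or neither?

Black to move; black king on f8.
In check: yes, from the white queen on b8.
King squares — e7: attacked by Qe6; f7: attacked by Qe6; g7: attacked by Bf6; e8: attacked by Qe6; g8: attacked by Qe6.
Legal moves for Black: none.
In check with no legal moves → checkmate.

checkmate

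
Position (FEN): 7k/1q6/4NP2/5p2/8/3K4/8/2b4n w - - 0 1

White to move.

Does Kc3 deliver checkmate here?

no

After Kc3: black king on h8; in check: no.
Black is not in check, so this cannot be checkmate.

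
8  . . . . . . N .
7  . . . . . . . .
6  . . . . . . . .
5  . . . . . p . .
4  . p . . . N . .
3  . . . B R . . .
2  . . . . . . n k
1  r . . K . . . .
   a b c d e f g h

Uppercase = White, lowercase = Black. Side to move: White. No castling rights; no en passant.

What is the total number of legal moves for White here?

White to move; king on d1.
In check: yes, from the black rook on a1.
Legal moves: Ke2, Kd2, Kc2, Bb1.
Count: 4.

4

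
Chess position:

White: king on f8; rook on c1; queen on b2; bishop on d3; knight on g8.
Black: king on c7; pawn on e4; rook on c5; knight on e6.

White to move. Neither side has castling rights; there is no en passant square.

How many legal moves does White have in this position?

White to move; king on f8.
In check: yes, from the black knight on e6.
Legal moves: Ke8, Kf7, Ke7.
Count: 3.

3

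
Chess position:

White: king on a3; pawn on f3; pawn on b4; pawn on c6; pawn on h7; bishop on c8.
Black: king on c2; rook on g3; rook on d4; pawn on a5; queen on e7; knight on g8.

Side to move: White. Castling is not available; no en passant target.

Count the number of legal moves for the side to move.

White to move; king on a3.
In check: no.
Legal moves: Bd7, Bb7, Be6, Ba6, Bf5+, Bg4, Bh3, Ka4, Ka2, hxg8=Q, hxg8=R, hxg8=B, hxg8=N, h8=Q, h8=R, h8=B, h8=N, c7.
Count: 18.

18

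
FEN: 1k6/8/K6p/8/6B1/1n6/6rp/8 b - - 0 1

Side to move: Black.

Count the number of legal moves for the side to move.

22

Black to move; king on b8.
In check: no.
Legal moves: Ka8, Kc7, Nc5+, Na5, Nd4, Nd2, Nc1, Na1, Rxg4, Rg3, Rf2, Re2, Rd2, Rc2, Rb2, Ra2+, Rg1, h5, h1=Q, h1=R, h1=B, h1=N.
Count: 22.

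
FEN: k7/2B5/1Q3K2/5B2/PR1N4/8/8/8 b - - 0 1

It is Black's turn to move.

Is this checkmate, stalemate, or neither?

Black to move; black king on a8.
In check: no.
King squares — a7: attacked by Qb6; b7: attacked by Qb6; b8: attacked by Qb6.
Legal moves for Black: none.
Not in check and no legal moves → stalemate.

stalemate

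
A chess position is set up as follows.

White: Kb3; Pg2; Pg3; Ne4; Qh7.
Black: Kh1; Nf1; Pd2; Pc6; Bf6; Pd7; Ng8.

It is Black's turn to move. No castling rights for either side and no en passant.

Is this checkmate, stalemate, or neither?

neither

Black to move; black king on h1.
In check: yes, from the white queen on h7.
King squares — g1: available; g2: available; h2: attacked by Qh7.
Legal moves for Black: Kxg2, Kg1, Nh6, Bh4, Nh2.
Black is in check but has 5 legal moves → neither.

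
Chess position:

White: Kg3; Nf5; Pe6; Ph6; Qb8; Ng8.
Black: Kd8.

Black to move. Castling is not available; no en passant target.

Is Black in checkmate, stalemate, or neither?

checkmate

Black to move; black king on d8.
In check: yes, from the white queen on b8.
King squares — c7: attacked by Qb8; d7: attacked by Pe6; e7: attacked by Nf5; c8: attacked by Qb8; e8: attacked by Qb8.
Legal moves for Black: none.
In check with no legal moves → checkmate.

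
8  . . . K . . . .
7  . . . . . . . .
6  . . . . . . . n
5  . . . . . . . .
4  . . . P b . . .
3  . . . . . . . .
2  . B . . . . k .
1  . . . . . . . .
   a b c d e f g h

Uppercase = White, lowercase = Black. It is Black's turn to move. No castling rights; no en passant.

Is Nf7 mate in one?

After Nf7: white king on d8; in check: yes, from the black knight on f7.
White has 5 legal replies: Ke8, Kc8, Ke7, Kd7, Kc7.
In check but a legal move exists → not checkmate.

no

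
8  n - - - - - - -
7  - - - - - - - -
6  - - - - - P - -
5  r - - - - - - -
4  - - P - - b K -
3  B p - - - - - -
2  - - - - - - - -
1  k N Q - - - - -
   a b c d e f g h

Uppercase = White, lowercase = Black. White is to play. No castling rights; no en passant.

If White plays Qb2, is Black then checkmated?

yes

After Qb2: black king on a1; in check: yes, from the white queen on b2.
King squares — b1: attacked by Qb2; a2: attacked by Qb2; b2: attacked by Ba3.
Black has no legal moves → checkmate.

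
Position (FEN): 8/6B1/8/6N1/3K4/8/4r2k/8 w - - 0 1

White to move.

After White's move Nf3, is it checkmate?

After Nf3: black king on h2; in check: yes, from the white knight on f3.
Black has 4 legal replies: Kh3, Kg3, Kg2, Kh1.
In check but a legal move exists → not checkmate.

no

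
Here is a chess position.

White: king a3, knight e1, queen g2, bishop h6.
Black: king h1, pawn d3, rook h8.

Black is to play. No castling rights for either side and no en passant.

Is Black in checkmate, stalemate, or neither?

checkmate

Black to move; black king on h1.
In check: yes, from the white queen on g2.
King squares — g1: attacked by Qg2; g2: attacked by Ne1; h2: attacked by Qg2.
Legal moves for Black: none.
In check with no legal moves → checkmate.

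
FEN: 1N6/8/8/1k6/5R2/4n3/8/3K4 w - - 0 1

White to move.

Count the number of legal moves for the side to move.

4

White to move; king on d1.
In check: yes, from the black knight on e3.
Legal moves: Ke2, Kd2, Ke1, Kc1.
Count: 4.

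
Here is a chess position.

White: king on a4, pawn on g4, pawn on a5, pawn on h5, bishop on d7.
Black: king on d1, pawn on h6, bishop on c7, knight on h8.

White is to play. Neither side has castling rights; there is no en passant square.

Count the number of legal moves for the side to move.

12

White to move; king on a4.
In check: no.
Legal moves: Be8, Bc8, Be6, Bc6, Bf5, Bb5, Kb5, Kb4, Kb3, Ka3, a6, g5.
Count: 12.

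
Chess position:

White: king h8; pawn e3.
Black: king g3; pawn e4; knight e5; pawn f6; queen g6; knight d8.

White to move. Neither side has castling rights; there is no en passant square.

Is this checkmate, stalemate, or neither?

stalemate

White to move; white king on h8.
In check: no.
King squares — g7: attacked by Qg6; h7: attacked by Qg6; g8: attacked by Qg6.
Legal moves for White: none.
Not in check and no legal moves → stalemate.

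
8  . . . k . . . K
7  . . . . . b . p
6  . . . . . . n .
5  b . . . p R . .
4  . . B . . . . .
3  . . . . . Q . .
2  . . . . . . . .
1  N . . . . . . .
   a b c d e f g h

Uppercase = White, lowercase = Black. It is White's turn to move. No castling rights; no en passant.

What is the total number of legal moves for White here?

White to move; king on h8.
In check: yes, from the black knight on g6.
Legal moves: Kxh7, Kg7.
Count: 2.

2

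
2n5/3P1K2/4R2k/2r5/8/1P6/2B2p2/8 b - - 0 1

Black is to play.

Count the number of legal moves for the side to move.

2

Black to move; king on h6.
In check: yes, from the white rook on e6.
Legal moves: Kh5, Kg5.
Count: 2.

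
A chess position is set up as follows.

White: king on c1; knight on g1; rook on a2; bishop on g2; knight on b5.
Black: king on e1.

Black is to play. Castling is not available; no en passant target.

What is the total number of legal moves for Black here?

0

Black to move; king on e1.
In check: no.
Legal moves: none.
Count: 0.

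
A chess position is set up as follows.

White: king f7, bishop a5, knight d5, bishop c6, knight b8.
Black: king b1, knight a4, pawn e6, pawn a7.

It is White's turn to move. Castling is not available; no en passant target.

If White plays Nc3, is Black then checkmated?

no

After Nc3: black king on b1; in check: yes, from the white knight on c3.
Black has 5 legal replies: Kc2, Kb2, Kc1, Ka1, Nxc3.
In check but a legal move exists → not checkmate.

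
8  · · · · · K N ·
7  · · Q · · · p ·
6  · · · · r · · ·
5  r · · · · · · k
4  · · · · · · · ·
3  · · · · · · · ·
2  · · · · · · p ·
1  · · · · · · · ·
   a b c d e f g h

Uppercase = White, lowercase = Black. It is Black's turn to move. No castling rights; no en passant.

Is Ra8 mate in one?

After Ra8: white king on f8; in check: yes, from the black rook on a8.
White has 5 legal replies: Kxg7, Kf7, Qd8, Qc8, Qb8.
In check but a legal move exists → not checkmate.

no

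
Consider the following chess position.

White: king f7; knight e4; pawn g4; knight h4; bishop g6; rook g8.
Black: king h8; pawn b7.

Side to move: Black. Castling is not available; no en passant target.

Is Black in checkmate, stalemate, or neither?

Black to move; black king on h8.
In check: yes, from the white rook on g8.
King squares — g7: attacked by Kf7; h7: attacked by Bg6; g8: attacked by Kf7.
Legal moves for Black: none.
In check with no legal moves → checkmate.

checkmate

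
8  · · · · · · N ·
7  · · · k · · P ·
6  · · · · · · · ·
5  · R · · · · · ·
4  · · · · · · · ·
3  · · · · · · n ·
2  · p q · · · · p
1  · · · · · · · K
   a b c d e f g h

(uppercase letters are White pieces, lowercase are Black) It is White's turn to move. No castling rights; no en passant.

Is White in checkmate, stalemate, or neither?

checkmate

White to move; white king on h1.
In check: yes, from the black knight on g3.
King squares — g1: attacked by Ph2; g2: attacked by Qc2; h2: attacked by Qc2.
Legal moves for White: none.
In check with no legal moves → checkmate.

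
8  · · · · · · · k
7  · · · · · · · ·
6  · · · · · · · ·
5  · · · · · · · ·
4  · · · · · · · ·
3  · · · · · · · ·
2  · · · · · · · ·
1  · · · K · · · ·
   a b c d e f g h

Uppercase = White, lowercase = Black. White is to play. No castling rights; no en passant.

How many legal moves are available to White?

White to move; king on d1.
In check: no.
Legal moves: Ke2, Kd2, Kc2, Ke1, Kc1.
Count: 5.

5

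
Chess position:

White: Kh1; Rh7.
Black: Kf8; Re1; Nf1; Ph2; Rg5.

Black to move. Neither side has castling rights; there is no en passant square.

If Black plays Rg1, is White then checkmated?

yes

After Rg1: white king on h1; in check: yes, from the black rook on g1.
King squares — g1: attacked by Ph2; g2: attacked by Rg1; h2: attacked by Nf1.
White has no legal moves → checkmate.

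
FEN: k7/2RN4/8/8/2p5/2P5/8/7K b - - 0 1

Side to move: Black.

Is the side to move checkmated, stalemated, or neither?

stalemate

Black to move; black king on a8.
In check: no.
King squares — a7: attacked by Rc7; b7: attacked by Rc7; b8: attacked by Nd7.
Legal moves for Black: none.
Not in check and no legal moves → stalemate.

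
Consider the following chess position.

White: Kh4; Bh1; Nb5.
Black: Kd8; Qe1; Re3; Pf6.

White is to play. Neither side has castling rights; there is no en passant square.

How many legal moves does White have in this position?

2

White to move; king on h4.
In check: yes, from the black queen on e1.
Legal moves: Kh5, Kg4.
Count: 2.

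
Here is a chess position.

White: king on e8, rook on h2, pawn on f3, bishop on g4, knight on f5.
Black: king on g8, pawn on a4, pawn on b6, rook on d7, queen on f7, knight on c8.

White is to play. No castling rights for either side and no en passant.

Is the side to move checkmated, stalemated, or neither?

White to move; white king on e8.
In check: yes, from the black queen on f7.
King squares — d7: attacked by Qf7; e7: attacked by Rd7; f7: attacked by Rd7; d8: attacked by Rd7; f8: attacked by Qf7.
Legal moves for White: none.
In check with no legal moves → checkmate.

checkmate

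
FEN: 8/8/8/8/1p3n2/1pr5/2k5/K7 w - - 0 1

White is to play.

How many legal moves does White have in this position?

0

White to move; king on a1.
In check: no.
Legal moves: none.
Count: 0.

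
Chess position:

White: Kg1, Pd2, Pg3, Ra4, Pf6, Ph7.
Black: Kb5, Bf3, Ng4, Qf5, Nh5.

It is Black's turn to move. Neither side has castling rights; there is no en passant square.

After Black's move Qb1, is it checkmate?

yes

After Qb1: white king on g1; in check: yes, from the black queen on b1.
King squares — f1: attacked by Qb1; h1: attacked by Qb1; f2: attacked by Ng4; g2: attacked by Bf3; h2: attacked by Ng4.
White has no legal moves → checkmate.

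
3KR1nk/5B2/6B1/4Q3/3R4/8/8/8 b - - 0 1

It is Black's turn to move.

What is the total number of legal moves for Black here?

Black to move; king on h8.
In check: yes, from the white queen on e5.
Legal moves: none.
Count: 0.

0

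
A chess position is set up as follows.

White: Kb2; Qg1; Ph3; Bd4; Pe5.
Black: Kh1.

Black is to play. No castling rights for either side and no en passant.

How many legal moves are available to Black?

Black to move; king on h1.
In check: yes, from the white queen on g1.
Legal moves: none.
Count: 0.

0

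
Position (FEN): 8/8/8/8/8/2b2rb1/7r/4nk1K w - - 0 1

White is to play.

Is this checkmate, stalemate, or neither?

White to move; white king on h1.
In check: yes, from the black rook on h2.
King squares — g1: attacked by Kf1; g2: attacked by Ne1; h2: attacked by Bg3.
Legal moves for White: none.
In check with no legal moves → checkmate.

checkmate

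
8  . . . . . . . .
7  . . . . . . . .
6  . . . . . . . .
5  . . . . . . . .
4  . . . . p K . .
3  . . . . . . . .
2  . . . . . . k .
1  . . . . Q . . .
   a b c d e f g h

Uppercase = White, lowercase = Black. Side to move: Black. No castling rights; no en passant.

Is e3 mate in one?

no

After e3: white king on f4; in check: no.
White is not in check, so this cannot be checkmate.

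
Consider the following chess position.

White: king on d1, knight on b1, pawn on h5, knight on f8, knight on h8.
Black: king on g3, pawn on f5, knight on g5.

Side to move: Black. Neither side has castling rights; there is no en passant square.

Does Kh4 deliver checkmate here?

After Kh4: white king on d1; in check: no.
White is not in check, so this cannot be checkmate.

no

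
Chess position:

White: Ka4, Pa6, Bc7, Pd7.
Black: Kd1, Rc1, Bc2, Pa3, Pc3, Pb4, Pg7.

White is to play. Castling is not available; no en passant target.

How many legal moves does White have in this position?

3

White to move; king on a4.
In check: yes, from the black bishop on c2.
Legal moves: Kb5, Ka5, Kxb4.
Count: 3.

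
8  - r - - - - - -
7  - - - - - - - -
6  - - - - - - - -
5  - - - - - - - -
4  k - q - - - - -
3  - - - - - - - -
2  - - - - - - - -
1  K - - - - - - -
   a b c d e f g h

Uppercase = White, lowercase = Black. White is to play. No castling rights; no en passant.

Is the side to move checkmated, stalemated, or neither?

White to move; white king on a1.
In check: no.
King squares — b1: attacked by Rb8; a2: attacked by Qc4; b2: attacked by Rb8.
Legal moves for White: none.
Not in check and no legal moves → stalemate.

stalemate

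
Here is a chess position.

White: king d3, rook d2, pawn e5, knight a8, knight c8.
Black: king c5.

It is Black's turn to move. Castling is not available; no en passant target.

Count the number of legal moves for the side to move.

Black to move; king on c5.
In check: no.
Legal moves: Kc6, Kd5, Kb5, Kb4.
Count: 4.

4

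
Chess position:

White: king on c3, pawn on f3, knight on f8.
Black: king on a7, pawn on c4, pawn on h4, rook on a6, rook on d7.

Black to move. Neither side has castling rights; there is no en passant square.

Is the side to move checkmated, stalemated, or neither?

neither

Black to move; black king on a7.
In check: no.
Legal moves for Black include: Rd8, Rh7, Rg7, Rf7, Re7, Rc7, Rb7, Rdd6, Rd5, Rd4, Rd3+, Rd2, Rd1, Kb8, Ka8, Kb7, Kb6, Rh6, ... (list truncated; more exist).
Black has legal moves and is not in check → neither.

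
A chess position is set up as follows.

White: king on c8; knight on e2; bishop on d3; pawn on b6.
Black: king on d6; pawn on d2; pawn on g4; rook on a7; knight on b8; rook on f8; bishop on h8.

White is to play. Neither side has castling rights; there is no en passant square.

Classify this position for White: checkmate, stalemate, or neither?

checkmate

White to move; white king on c8.
In check: yes, from the black rook on f8.
King squares — b7: attacked by Ra7; c7: attacked by Kd6; d7: attacked by Kd6; b8: attacked by Rf8; d8: attacked by Rf8.
Legal moves for White: none.
In check with no legal moves → checkmate.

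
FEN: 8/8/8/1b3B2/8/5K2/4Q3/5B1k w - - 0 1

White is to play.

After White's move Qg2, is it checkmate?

After Qg2: black king on h1; in check: yes, from the white queen on g2.
King squares — g1: attacked by Qg2; g2: attacked by Bf1; h2: attacked by Qg2.
Black has no legal moves → checkmate.

yes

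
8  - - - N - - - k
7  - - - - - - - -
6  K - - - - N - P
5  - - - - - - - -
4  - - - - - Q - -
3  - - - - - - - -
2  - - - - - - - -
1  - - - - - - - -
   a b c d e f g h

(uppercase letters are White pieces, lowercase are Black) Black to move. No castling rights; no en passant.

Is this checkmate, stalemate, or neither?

Black to move; black king on h8.
In check: no.
King squares — g7: attacked by Ph6; h7: attacked by Nf6; g8: attacked by Nf6.
Legal moves for Black: none.
Not in check and no legal moves → stalemate.

stalemate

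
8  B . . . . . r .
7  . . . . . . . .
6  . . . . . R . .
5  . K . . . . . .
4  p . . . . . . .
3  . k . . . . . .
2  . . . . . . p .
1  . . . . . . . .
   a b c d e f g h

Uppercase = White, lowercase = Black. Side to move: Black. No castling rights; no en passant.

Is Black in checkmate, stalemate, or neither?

Black to move; black king on b3.
In check: no.
Legal moves for Black include: Rh8, Rf8, Re8, Rd8, Rc8, Rb8+, Rxa8, Rg7, Rg6, Rg5+, Rg4, Rg3, Kc3, Ka3, Kc2, Kb2, Ka2, a3, ... (list truncated; more exist).
Black has legal moves and is not in check → neither.

neither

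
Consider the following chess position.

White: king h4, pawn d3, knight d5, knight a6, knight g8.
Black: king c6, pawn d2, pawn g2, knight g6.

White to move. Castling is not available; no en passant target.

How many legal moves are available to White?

White to move; king on h4.
In check: yes, from the black knight on g6.
Legal moves: Kh5, Kg5, Kg4, Kh3, Kg3.
Count: 5.

5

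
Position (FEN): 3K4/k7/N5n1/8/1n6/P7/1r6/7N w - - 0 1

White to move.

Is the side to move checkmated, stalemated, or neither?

neither

White to move; white king on d8.
In check: no.
Legal moves for White: Ke8, Kc8, Kd7, Kc7, Nb8, Nc7, Nc5, Nxb4, Ng3, Nf2, axb4, a4.
White has 12 legal moves and is not in check → neither.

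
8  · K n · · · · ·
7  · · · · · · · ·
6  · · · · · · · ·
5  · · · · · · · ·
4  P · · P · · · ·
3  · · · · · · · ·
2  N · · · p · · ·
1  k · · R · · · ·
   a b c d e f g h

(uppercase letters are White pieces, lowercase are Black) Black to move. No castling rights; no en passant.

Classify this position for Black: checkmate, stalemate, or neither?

Black to move; black king on a1.
In check: yes, from the white rook on d1.
Legal moves for Black: Kb2, Kxa2, exd1=Q, exd1=R, exd1=B, exd1=N.
Black is in check but has 6 legal moves → neither.

neither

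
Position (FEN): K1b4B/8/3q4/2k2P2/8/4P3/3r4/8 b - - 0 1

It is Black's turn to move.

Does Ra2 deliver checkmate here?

yes

After Ra2: white king on a8; in check: yes, from the black rook on a2.
King squares — a7: attacked by Ra2; b7: attacked by Bc8; b8: attacked by Qd6.
White has no legal moves → checkmate.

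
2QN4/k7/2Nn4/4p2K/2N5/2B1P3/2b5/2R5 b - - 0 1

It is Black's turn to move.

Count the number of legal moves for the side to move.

Black to move; king on a7.
In check: yes, from the white knight on c6.
Legal moves: none.
Count: 0.

0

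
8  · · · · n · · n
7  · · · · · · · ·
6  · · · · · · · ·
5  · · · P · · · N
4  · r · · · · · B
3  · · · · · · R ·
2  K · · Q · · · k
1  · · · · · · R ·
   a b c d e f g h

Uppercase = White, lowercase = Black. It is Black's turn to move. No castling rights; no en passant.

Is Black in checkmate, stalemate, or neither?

checkmate

Black to move; black king on h2.
In check: yes, from the white queen on d2.
King squares — g1: attacked by Rg3; h1: attacked by Rg1; g2: attacked by Rg1; g3: attacked by Rg1; h3: attacked by Rg3.
Legal moves for Black: none.
In check with no legal moves → checkmate.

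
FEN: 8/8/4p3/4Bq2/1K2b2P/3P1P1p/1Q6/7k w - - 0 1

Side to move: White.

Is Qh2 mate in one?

After Qh2: black king on h1; in check: yes, from the white queen on h2.
King squares — g1: attacked by Qh2; g2: attacked by Qh2; h2: attacked by Be5.
Black has no legal moves → checkmate.

yes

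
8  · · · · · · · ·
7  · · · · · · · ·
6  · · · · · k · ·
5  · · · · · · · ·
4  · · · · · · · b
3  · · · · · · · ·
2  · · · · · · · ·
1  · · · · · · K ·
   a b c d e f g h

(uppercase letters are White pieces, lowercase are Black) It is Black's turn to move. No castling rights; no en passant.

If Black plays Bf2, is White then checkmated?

no

After Bf2: white king on g1; in check: yes, from the black bishop on f2.
White has 5 legal replies: Kh2, Kg2, Kxf2, Kh1, Kf1.
In check but a legal move exists → not checkmate.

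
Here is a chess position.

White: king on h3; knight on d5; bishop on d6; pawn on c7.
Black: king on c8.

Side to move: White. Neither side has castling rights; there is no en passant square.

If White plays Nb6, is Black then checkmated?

no

After Nb6: black king on c8; in check: yes, from the white knight on b6.
Black has 1 legal reply: Kb7.
In check but a legal move exists → not checkmate.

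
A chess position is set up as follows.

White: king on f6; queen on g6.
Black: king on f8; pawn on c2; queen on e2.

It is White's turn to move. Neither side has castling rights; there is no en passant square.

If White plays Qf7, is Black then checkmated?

yes

After Qf7: black king on f8; in check: yes, from the white queen on f7.
King squares — e7: attacked by Kf6; f7: attacked by Kf6; g7: attacked by Kf6; e8: attacked by Qf7; g8: attacked by Qf7.
Black has no legal moves → checkmate.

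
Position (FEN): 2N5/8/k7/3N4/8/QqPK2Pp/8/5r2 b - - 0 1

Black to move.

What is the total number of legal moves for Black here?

4

Black to move; king on a6.
In check: yes, from the white queen on a3.
Legal moves: Kb7, Kb5, Qa4, Qxa3.
Count: 4.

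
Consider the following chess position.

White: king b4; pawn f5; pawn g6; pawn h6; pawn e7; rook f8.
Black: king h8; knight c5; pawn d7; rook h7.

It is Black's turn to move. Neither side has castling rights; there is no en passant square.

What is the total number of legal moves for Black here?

0

Black to move; king on h8.
In check: yes, from the white rook on f8.
Legal moves: none.
Count: 0.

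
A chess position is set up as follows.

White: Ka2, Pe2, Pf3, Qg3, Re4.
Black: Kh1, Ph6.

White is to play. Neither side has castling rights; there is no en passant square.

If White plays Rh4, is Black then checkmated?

yes

After Rh4: black king on h1; in check: yes, from the white rook on h4.
King squares — g1: attacked by Qg3; g2: attacked by Qg3; h2: attacked by Qg3.
Black has no legal moves → checkmate.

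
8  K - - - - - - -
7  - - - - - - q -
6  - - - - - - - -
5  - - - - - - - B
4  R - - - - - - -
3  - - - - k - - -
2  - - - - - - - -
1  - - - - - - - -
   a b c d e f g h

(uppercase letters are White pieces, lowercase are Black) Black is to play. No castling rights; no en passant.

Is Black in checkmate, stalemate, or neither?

Black to move; black king on e3.
In check: no.
Legal moves for Black include: Qh8+, Qg8+, Qf8+, Qh7, Qf7, Qe7, Qd7, Qc7, Qb7+, Qa7+, Qh6, Qg6, Qf6, Qg5, Qe5, Qg4, Qd4, Qg3, ... (list truncated; more exist).
Black has legal moves and is not in check → neither.

neither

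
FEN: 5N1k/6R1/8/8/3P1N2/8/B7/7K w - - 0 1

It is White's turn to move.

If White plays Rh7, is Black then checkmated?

After Rh7: black king on h8; in check: yes, from the white rook on h7.
King squares — g7: attacked by Rh7; h7: attacked by Nf8; g8: attacked by Ba2.
Black has no legal moves → checkmate.

yes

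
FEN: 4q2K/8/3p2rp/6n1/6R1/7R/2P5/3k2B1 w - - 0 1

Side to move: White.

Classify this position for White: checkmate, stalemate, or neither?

White to move; white king on h8.
In check: yes, from the black queen on e8.
King squares — g7: attacked by Rg6; h7: attacked by Ng5; g8: attacked by Rg6.
Legal moves for White: none.
In check with no legal moves → checkmate.

checkmate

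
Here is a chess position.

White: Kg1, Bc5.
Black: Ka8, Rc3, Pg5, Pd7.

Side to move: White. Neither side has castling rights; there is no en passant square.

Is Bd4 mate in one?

After Bd4: black king on a8; in check: no.
Black is not in check, so this cannot be checkmate.

no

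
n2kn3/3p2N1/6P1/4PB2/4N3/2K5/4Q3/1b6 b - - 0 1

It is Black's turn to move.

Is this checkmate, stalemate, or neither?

neither

Black to move; black king on d8.
In check: no.
Legal moves for Black: Nxg7, Nec7, Nf6, Nd6, Kc8, Ke7, Kc7, Nac7, Nb6, Bxe4, Bd3, Bc2, Ba2, d6, d5.
Black has 15 legal moves and is not in check → neither.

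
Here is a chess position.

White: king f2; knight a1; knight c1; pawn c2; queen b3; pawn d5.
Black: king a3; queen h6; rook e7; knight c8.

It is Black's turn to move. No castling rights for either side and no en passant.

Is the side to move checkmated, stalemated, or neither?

Black to move; black king on a3.
In check: yes, from the white queen on b3.
King squares — a2: attacked by Nc1; b2: attacked by Qb3; b3: attacked by Na1; a4: attacked by Qb3; b4: attacked by Qb3.
Legal moves for Black: none.
In check with no legal moves → checkmate.

checkmate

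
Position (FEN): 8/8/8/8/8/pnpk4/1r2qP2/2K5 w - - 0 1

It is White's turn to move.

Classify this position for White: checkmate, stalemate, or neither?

checkmate

White to move; white king on c1.
In check: yes, from the black knight on b3.
King squares — b1: attacked by Rb2; d1: attacked by Qe2; b2: attacked by Qe2; c2: attacked by Rb2; d2: attacked by Rb2.
Legal moves for White: none.
In check with no legal moves → checkmate.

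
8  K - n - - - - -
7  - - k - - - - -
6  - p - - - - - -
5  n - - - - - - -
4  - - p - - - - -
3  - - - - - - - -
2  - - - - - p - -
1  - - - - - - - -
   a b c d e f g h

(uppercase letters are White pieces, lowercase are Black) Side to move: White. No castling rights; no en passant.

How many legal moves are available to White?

White to move; king on a8.
In check: no.
Legal moves: none.
Count: 0.

0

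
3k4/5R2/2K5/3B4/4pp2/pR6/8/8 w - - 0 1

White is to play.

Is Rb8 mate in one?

After Rb8: black king on d8; in check: yes, from the white rook on b8.
King squares — c7: attacked by Kc6; d7: attacked by Kc6; e7: attacked by Rf7; c8: attacked by Rb8; e8: attacked by Rb8.
Black has no legal moves → checkmate.

yes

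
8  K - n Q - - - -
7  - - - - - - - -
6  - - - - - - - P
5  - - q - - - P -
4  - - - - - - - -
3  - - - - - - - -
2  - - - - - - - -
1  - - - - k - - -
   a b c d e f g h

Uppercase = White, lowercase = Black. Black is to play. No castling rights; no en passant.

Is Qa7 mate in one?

yes

After Qa7: white king on a8; in check: yes, from the black queen on a7.
King squares — a7: attacked by Nc8; b7: attacked by Qa7; b8: attacked by Qa7.
White has no legal moves → checkmate.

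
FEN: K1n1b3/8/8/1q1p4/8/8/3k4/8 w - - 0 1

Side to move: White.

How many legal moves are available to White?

0

White to move; king on a8.
In check: no.
Legal moves: none.
Count: 0.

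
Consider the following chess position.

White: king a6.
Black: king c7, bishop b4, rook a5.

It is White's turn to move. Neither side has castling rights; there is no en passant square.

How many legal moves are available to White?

White to move; king on a6.
In check: yes, from the black rook on a5.
Legal moves: none.
Count: 0.

0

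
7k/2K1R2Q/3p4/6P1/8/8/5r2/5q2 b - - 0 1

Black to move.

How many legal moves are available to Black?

0

Black to move; king on h8.
In check: yes, from the white queen on h7.
Legal moves: none.
Count: 0.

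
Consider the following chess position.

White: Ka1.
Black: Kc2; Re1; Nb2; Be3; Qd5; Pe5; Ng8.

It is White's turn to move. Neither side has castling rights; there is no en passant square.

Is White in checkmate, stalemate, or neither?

White to move; white king on a1.
In check: yes, from the black rook on e1.
King squares — b1: attacked by Re1; a2: attacked by Qd5; b2: attacked by Kc2.
Legal moves for White: none.
In check with no legal moves → checkmate.

checkmate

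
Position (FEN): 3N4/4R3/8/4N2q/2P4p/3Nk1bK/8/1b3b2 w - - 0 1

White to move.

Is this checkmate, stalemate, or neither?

White to move; white king on h3.
In check: yes, from the black bishop on f1.
King squares — g2: attacked by Bf1; h2: attacked by Bg3; g3: attacked by Ph4; g4: attacked by Qh5; h4: attacked by Bg3.
Legal moves for White: none.
In check with no legal moves → checkmate.

checkmate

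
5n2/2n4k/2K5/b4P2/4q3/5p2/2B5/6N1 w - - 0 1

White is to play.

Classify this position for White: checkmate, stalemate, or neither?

neither

White to move; white king on c6.
In check: yes, from the black queen on e4.
King squares — b5: attacked by Nc7; c5: available; d5: attacked by Qe4; b6: attacked by Ba5; d6: available; b7: attacked by Qe4; c7: attacked by Ba5; d7: attacked by Nf8.
Legal moves for White: Kd6, Kc5, Bxe4.
White is in check but has 3 legal moves → neither.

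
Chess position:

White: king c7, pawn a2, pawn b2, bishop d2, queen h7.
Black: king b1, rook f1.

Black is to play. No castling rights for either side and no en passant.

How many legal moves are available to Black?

4

Black to move; king on b1.
In check: yes, from the white queen on h7.
Legal moves: Kxb2, Kxa2, Ka1, Rf5.
Count: 4.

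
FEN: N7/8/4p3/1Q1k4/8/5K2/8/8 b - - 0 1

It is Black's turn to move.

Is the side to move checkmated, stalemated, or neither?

neither

Black to move; black king on d5.
In check: yes, from the white queen on b5.
Legal moves for Black: Kd6, Kd4.
Black is in check but has 2 legal moves → neither.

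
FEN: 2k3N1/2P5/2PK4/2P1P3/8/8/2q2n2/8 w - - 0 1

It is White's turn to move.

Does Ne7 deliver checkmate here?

yes

After Ne7: black king on c8; in check: yes, from the white knight on e7.
King squares — b7: attacked by Pc6; c7: attacked by Kd6; d7: attacked by Pc6; b8: attacked by Pc7; d8: attacked by Pc7.
Black has no legal moves → checkmate.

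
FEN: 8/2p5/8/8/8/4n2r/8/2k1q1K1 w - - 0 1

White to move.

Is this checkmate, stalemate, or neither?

checkmate

White to move; white king on g1.
In check: yes, from the black queen on e1.
King squares — f1: attacked by Qe1; h1: attacked by Qe1; f2: attacked by Qe1; g2: attacked by Ne3; h2: attacked by Rh3.
Legal moves for White: none.
In check with no legal moves → checkmate.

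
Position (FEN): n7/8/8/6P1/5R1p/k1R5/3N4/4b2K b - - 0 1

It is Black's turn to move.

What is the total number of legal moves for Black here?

Black to move; king on a3.
In check: yes, from the white rook on c3.
Legal moves: Kb2, Ka2.
Count: 2.

2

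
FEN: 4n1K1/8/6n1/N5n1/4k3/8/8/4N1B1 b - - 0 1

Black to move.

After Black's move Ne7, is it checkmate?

no

After Ne7: white king on g8; in check: yes, from the black knight on e7.
White has 2 legal replies: Kh8, Kf8.
In check but a legal move exists → not checkmate.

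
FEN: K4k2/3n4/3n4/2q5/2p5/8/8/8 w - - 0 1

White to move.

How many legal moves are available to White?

White to move; king on a8.
In check: no.
Legal moves: none.
Count: 0.

0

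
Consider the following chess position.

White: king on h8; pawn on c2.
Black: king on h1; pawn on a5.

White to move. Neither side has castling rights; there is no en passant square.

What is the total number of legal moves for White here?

5

White to move; king on h8.
In check: no.
Legal moves: Kg8, Kh7, Kg7, c3, c4.
Count: 5.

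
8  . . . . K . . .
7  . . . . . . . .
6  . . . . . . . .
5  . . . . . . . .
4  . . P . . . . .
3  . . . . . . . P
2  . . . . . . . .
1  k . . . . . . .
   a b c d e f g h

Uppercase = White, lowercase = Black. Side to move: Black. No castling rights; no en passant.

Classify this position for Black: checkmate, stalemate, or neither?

neither

Black to move; black king on a1.
In check: no.
Legal moves for Black: Kb2, Ka2, Kb1.
Black has 3 legal moves and is not in check → neither.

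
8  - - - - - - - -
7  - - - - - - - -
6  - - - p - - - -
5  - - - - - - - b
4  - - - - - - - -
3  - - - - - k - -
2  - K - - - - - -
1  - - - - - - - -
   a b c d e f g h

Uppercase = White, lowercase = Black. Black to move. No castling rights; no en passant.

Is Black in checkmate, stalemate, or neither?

neither

Black to move; black king on f3.
In check: no.
Legal moves for Black: Be8, Bf7, Bg6, Bg4, Kg4, Kf4, Ke4, Kg3, Ke3, Kg2, Kf2, Ke2, d5.
Black has 13 legal moves and is not in check → neither.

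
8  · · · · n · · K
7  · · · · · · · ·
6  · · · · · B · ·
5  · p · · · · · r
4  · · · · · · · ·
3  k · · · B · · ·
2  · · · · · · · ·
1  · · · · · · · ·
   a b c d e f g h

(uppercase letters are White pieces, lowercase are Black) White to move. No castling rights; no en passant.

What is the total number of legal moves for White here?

White to move; king on h8.
In check: yes, from the black rook on h5.
Legal moves: Kg8, Bh6.
Count: 2.

2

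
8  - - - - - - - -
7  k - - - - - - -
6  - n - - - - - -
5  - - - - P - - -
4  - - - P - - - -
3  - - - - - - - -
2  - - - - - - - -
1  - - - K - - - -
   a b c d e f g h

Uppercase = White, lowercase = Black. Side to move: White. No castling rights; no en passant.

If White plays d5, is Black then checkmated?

no

After d5: black king on a7; in check: no.
Black is not in check, so this cannot be checkmate.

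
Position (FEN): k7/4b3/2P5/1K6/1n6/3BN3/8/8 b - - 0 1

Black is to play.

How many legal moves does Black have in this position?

Black to move; king on a8.
In check: no.
Legal moves: Kb8, Ka7, Bf8, Bd8, Bf6, Bd6, Bg5, Bc5, Bh4, Nxc6, Na6, Nd5, Nxd3, Nc2, Na2.
Count: 15.

15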